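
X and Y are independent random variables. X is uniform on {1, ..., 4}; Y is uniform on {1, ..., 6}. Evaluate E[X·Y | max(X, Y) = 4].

64/7

Outcomes with max(X, Y) = 4: (1,4), (2,4), (3,4), (4,1), (4,2), (4,3), (4,4), each with probability 1/24.
E[X·Y | max(X, Y) = 4] = (4 + 8 + 12 + 4 + 8 + 12 + 16) / 7 = 64/7.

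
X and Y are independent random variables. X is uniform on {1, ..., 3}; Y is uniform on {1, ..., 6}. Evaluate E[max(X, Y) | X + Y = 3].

Outcomes with X + Y = 3: (1,2), (2,1), each with probability 1/18.
E[max(X, Y) | X + Y = 3] = (2 + 2) / 2 = 2.

2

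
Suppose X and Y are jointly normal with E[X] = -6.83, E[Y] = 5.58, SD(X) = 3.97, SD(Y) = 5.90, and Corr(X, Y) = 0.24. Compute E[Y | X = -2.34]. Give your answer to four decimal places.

7.1815

The regression of Y on X has slope ρ·σ_Y/σ_X and passes through (μ_X, μ_Y).
E[Y | X=-2.34] = 5.58 + (0.24)·(5.90/3.97)·(-2.34 − (-6.83)) = 5.58 + (0.35668)·(4.49) = 7.1815.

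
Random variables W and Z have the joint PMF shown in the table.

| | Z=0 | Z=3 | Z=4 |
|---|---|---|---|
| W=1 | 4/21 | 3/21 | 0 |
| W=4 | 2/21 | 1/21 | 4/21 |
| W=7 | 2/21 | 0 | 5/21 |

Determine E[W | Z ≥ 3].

P(Z ≥ 3) = 13/21.
Summing W·P(W=x,Z=y) over the conditioning event gives 58/21.
E[W | Z ≥ 3] = (58/21) / (13/21) = 58/13.

58/13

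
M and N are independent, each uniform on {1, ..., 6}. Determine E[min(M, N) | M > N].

7/3

P(M > N) = 5/12.
Summing min(M,N)·P(x,y) over outcomes with M > N gives 35/36.
E[min(M, N) | M > N] = (35/36) / (5/12) = 7/3.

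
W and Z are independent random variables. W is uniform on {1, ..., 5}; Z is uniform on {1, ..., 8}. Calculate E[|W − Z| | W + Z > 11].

P(W + Z > 11) = 3/40.
Summing |W−Z|·P(x,y) over outcomes with W + Z > 11 gives 9/40.
E[|W − Z| | W + Z > 11] = (9/40) / (3/40) = 3.

3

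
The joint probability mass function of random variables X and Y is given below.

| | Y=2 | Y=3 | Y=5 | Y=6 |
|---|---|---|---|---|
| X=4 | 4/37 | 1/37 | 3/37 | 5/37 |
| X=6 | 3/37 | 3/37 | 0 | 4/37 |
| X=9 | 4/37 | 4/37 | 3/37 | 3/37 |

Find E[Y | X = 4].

56/13

P(X = 4) = 13/37.
Σ Y·P over the event = 2·(4/37) + 3·(1/37) + 5·(3/37) + 6·(5/37) = 56/37.
E[Y | X = 4] = (56/37) / (13/37) = 56/13.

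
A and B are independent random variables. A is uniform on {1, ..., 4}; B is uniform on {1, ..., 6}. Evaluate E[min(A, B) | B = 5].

Outcomes with B = 5: (1,5), (2,5), (3,5), (4,5), each with probability 1/24.
E[min(A, B) | B = 5] = (1 + 2 + 3 + 4) / 4 = 5/2.

5/2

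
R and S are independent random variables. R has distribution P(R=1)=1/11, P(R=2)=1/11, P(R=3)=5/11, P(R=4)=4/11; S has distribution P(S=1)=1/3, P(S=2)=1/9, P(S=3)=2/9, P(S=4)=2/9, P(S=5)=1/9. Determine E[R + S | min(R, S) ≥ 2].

34/5

P(min(R, S) ≥ 2) = 20/33.
Summing (R+S)·P(x,y) over outcomes with min(R, S) ≥ 2 gives 136/33.
E[R + S | min(R, S) ≥ 2] = (136/33) / (20/33) = 34/5.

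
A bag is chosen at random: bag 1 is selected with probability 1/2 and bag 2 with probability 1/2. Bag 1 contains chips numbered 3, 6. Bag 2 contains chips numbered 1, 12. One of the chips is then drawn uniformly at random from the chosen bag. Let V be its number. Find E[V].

E[V | bag 1] = (3+6)/2 = 9/2.
E[V | bag 2] = (1+12)/2 = 13/2.
E[V] = (1/2)·(9/2) + (1/2)·(13/2) = 11/2.

11/2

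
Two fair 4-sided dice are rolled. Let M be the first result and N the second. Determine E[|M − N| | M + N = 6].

4/3

P(M + N = 6) = 3/16.
Summing |M−N|·P(x,y) over outcomes with M + N = 6 gives 1/4.
E[|M − N| | M + N = 6] = (1/4) / (3/16) = 4/3.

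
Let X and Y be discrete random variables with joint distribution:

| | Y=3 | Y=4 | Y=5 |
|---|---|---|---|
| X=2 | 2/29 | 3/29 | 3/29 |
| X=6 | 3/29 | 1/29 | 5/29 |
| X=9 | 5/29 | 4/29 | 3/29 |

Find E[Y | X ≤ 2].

P(X ≤ 2) = 8/29.
Summing Y·P(X=x,Y=y) over the conditioning event gives 33/29.
E[Y | X ≤ 2] = (33/29) / (8/29) = 33/8.

33/8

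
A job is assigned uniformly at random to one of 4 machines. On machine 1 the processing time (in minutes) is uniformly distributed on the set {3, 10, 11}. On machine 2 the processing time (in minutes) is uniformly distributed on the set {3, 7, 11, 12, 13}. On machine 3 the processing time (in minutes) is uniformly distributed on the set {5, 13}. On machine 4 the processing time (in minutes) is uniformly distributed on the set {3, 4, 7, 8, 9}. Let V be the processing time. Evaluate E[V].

E[V | machine 1] = (3+10+11)/3 = 8.
E[V | machine 2] = (3+7+11+12+13)/5 = 46/5.
E[V | machine 3] = (5+13)/2 = 9.
E[V | machine 4] = (3+4+7+8+9)/5 = 31/5.
E[V] = (1/4)·(8) + (1/4)·(46/5) + (1/4)·(9) + (1/4)·(31/5) = 81/10.

81/10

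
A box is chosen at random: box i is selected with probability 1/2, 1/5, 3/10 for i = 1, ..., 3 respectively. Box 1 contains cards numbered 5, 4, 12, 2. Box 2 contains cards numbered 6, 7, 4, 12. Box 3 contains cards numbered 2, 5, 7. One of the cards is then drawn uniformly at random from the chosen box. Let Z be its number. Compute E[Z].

229/40

E[Z | box 1] = (5+4+12+2)/4 = 23/4.
E[Z | box 2] = (6+7+4+12)/4 = 29/4.
E[Z | box 3] = (2+5+7)/3 = 14/3.
E[Z] = (1/2)·(23/4) + (1/5)·(29/4) + (3/10)·(14/3) = 229/40.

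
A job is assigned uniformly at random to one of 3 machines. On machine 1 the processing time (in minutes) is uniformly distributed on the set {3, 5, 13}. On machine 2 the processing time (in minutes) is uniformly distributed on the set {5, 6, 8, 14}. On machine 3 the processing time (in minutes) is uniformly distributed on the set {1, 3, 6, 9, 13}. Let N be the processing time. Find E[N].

433/60

E[N | machine 1] = (3+5+13)/3 = 7.
E[N | machine 2] = (5+6+8+14)/4 = 33/4.
E[N | machine 3] = (1+3+6+9+13)/5 = 32/5.
E[N] = (1/3)·(7) + (1/3)·(33/4) + (1/3)·(32/5) = 433/60.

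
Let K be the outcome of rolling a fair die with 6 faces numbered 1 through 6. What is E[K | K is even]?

Given K is even, K is equally likely to be any of {2, 4, 6}.
E[K | K is even] = (2 + 4 + 6) / 3 = 4.

4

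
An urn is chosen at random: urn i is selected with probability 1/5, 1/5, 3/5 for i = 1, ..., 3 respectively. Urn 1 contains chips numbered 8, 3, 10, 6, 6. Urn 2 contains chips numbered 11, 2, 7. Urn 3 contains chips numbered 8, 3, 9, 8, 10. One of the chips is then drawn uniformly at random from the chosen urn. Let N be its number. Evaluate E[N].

E[N | urn 1] = (8+3+10+6+6)/5 = 33/5.
E[N | urn 2] = (11+2+7)/3 = 20/3.
E[N | urn 3] = (8+3+9+8+10)/5 = 38/5.
By the law of total expectation,
E[N] = (1/5)·(33/5) + (1/5)·(20/3) + (3/5)·(38/5) = 541/75.

541/75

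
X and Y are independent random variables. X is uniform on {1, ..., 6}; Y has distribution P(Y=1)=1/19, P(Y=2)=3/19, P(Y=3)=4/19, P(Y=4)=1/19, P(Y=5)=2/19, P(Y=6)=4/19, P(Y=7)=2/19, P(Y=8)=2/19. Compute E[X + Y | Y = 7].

21/2

P(Y = 7) = 2/19.
Summing (X+Y)·P(x,y) over outcomes with Y = 7 gives 21/19.
E[X + Y | Y = 7] = (21/19) / (2/19) = 21/2.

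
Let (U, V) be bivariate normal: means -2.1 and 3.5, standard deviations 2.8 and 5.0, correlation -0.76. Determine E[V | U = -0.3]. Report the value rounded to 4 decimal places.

E[V | U=x] = μ_V + ρ(σ_V/σ_U)(x − μ_U) for jointly normal variables.
E[V | U=-0.3] = 3.5 + (-0.76)·(5.0/2.8)·(-0.3 − (-2.1)) = 3.5 + (-1.35714)·(1.8) = 1.0571.

1.0571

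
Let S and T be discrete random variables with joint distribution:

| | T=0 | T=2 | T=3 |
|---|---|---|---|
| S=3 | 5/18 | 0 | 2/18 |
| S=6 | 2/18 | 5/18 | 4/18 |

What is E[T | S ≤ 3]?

6/7

P(S ≤ 3) = 7/18.
Σ T·P over the event = 0·(5/18) + 3·(2/18) = 1/3.
E[T | S ≤ 3] = (1/3) / (7/18) = 6/7.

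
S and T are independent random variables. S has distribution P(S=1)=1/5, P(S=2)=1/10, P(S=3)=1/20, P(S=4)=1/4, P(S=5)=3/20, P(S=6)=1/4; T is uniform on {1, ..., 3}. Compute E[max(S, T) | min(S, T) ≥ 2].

P(min(S, T) ≥ 2) = 8/15.
Summing max(S,T)·P(x,y) over outcomes with min(S, T) ≥ 2 gives 73/30.
E[max(S, T) | min(S, T) ≥ 2] = (73/30) / (8/15) = 73/16.

73/16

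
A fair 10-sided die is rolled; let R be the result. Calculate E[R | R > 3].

Given R > 3, R is equally likely to be any of {4, 5, 6, 7, 8, 9, 10}.
E[R | R > 3] = (4 + 5 + 6 + 7 + 8 + 9 + 10) / 7 = 7.

7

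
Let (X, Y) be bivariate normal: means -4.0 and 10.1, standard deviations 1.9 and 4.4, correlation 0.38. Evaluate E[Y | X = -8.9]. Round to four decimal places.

For a bivariate normal, E[Y | X=x] = μ_Y + ρ·(σ_Y/σ_X)·(x − μ_X).
E[Y | X=-8.9] = 10.1 + (0.38)·(4.4/1.9)·(-8.9 − (-4.0)) = 10.1 + (0.88)·(-4.9) = 5.7880.

5.7880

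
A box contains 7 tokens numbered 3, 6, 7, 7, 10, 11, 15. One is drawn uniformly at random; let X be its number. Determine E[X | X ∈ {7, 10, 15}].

39/4

P(X ∈ {7, 10, 15}) = 4/7.
Σ over the event: 7·2/7 + 10·1/7 + 15·1/7 = 39/7.
E[X | X ∈ {7, 10, 15}] = (39/7) / (4/7) = 39/4.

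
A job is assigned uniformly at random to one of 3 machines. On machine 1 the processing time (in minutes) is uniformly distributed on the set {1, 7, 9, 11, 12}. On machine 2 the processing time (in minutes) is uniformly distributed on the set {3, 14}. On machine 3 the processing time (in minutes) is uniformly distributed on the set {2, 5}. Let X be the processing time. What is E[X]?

20/3

E[X | machine 1] = (1+7+9+11+12)/5 = 8.
E[X | machine 2] = (3+14)/2 = 17/2.
E[X | machine 3] = (2+5)/2 = 7/2.
By the law of total expectation,
E[X] = (1/3)·(8) + (1/3)·(17/2) + (1/3)·(7/2) = 20/3.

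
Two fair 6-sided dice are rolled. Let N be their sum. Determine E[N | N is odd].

P(N is odd) = 1/2.
Σ over the event: 3·1/18 + 5·1/9 + 7·1/6 + 9·1/9 + 11·1/18 = 7/2.
E[N | N is odd] = (7/2) / (1/2) = 7.

7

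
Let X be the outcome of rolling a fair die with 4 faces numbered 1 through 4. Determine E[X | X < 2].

1

Given X < 2, X is equally likely to be any of {1}.
E[X | X < 2] = (1) / 1 = 1.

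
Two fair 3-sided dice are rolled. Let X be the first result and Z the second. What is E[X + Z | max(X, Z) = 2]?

10/3

Outcomes with max(X, Z) = 2: (1,2), (2,1), (2,2), each with probability 1/9.
E[X + Z | max(X, Z) = 2] = (3 + 3 + 4) / 3 = 10/3.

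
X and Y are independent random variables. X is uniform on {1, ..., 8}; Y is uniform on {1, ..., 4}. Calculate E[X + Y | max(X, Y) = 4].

44/7

Outcomes with max(X, Y) = 4: (1,4), (2,4), (3,4), (4,1), (4,2), (4,3), (4,4), each with probability 1/32.
E[X + Y | max(X, Y) = 4] = (5 + 6 + 7 + 5 + 6 + 7 + 8) / 7 = 44/7.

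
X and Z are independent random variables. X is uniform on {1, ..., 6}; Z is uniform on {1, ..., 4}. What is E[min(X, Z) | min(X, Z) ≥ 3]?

Outcomes with min(X, Z) ≥ 3: (3,3), (3,4), (4,3), (4,4), (5,3), (5,4), (6,3), (6,4), each with probability 1/24.
E[min(X, Z) | min(X, Z) ≥ 3] = (3 + 3 + 3 + 4 + 3 + 4 + 3 + 4) / 8 = 27/8.

27/8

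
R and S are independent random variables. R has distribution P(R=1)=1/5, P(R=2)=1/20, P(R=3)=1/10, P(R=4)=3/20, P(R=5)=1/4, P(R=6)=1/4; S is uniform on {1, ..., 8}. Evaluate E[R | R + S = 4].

P(R + S = 4) = 7/160.
Summing R·P(x,y) over outcomes with R + S = 4 gives 3/40.
E[R | R + S = 4] = (3/40) / (7/160) = 12/7.

12/7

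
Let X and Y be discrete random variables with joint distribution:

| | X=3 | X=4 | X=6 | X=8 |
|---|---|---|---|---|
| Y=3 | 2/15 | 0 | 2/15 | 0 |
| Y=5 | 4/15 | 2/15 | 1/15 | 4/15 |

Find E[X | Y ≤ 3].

9/2

P(Y ≤ 3) = 4/15.
Σ X·P over the event = 3·(2/15) + 6·(2/15) = 6/5.
E[X | Y ≤ 3] = (6/5) / (4/15) = 9/2.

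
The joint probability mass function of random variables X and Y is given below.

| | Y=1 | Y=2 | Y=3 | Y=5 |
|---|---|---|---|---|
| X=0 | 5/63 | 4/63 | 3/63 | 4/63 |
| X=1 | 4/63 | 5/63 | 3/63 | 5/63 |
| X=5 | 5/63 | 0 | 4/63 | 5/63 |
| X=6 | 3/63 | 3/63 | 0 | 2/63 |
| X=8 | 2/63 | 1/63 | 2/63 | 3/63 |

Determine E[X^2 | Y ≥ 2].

P(Y ≥ 2) = 44/63.
Summing X^2·P(X=x,Y=y) over the conditioning event gives 802/63.
E[X^2 | Y ≥ 2] = (802/63) / (44/63) = 401/22.

401/22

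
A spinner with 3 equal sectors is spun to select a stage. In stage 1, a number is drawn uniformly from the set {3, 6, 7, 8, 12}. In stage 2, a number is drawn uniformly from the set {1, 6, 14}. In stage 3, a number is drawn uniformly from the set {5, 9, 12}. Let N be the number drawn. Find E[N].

E[N | stage 1] = (3+6+7+8+12)/5 = 36/5.
E[N | stage 2] = (1+6+14)/3 = 7.
E[N | stage 3] = (5+9+12)/3 = 26/3.
E[N] = (1/3)·(36/5) + (1/3)·(7) + (1/3)·(26/3) = 343/45.

343/45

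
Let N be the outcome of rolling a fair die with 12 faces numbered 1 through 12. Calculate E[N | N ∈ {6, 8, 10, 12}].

9

P(N ∈ {6, 8, 10, 12}) = 1/3.
Σ over the event: 6·1/12 + 8·1/12 + 10·1/12 + 12·1/12 = 3.
E[N | N ∈ {6, 8, 10, 12}] = (3) / (1/3) = 9.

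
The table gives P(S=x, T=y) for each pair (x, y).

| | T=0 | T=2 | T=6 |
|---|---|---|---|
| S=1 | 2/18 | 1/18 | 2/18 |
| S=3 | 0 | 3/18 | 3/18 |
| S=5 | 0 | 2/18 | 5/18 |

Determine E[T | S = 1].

14/5

P(S = 1) = 5/18.
Σ T·P over the event = 0·(2/18) + 2·(1/18) + 6·(2/18) = 7/9.
E[T | S = 1] = (7/9) / (5/18) = 14/5.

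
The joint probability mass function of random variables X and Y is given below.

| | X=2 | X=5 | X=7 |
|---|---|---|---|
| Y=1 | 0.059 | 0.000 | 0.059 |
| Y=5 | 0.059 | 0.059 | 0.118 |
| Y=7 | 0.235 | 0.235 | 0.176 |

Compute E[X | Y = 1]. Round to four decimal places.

4.5000

P(Y = 1) = 0.118.
Σ X·P over the event = 2·(0.059) + 7·(0.059) = 0.531.
E[X | Y = 1] = (0.531) / (0.118) = 4.5000.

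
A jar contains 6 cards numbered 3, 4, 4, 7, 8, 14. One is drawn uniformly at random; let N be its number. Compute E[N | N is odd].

P(N is odd) = 1/3.
Σ over the event: 3·1/6 + 7·1/6 = 5/3.
E[N | N is odd] = (5/3) / (1/3) = 5.

5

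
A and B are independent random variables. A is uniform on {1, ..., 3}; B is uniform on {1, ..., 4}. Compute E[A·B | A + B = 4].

Outcomes with A + B = 4: (1,3), (2,2), (3,1), each with probability 1/12.
E[A·B | A + B = 4] = (3 + 4 + 3) / 3 = 10/3.

10/3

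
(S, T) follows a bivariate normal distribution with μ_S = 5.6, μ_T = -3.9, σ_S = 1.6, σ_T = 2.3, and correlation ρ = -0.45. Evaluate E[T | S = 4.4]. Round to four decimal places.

-3.1238

The regression of T on S has slope ρ·σ_T/σ_S and passes through (μ_S, μ_T).
E[T | S=4.4] = -3.9 + (-0.45)·(2.3/1.6)·(4.4 − (5.6)) = -3.9 + (-0.64687)·(-1.2) = -3.1238.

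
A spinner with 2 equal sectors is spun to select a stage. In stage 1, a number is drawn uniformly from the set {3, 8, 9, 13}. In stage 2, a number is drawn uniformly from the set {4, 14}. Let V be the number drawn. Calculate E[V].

E[V | stage 1] = (3+8+9+13)/4 = 33/4.
E[V | stage 2] = (4+14)/2 = 9.
By the law of total expectation,
E[V] = (1/2)·(33/4) + (1/2)·(9) = 69/8.

69/8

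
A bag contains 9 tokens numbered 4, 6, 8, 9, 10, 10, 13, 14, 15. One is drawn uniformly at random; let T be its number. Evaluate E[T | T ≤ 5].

4

P(T ≤ 5) = 1/9.
Σ over the event: 4·1/9 = 4/9.
E[T | T ≤ 5] = (4/9) / (1/9) = 4.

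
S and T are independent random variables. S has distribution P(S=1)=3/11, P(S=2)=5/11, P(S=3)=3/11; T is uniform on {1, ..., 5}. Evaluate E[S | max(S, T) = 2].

23/13

P(max(S, T) = 2) = 13/55.
Summing S·P(x,y) over outcomes with max(S, T) = 2 gives 23/55.
E[S | max(S, T) = 2] = (23/55) / (13/55) = 23/13.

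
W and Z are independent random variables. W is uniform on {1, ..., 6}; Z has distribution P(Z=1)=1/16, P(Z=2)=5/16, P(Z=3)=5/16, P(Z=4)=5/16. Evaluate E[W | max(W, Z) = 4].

94/31

P(max(W, Z) = 4) = 31/96.
Summing W·P(x,y) over outcomes with max(W, Z) = 4 gives 47/48.
E[W | max(W, Z) = 4] = (47/48) / (31/96) = 94/31.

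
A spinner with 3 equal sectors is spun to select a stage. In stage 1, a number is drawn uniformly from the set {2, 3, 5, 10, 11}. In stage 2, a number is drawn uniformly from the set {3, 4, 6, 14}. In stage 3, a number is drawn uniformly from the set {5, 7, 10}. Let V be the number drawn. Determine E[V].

1217/180

E[V | stage 1] = (2+3+5+10+11)/5 = 31/5.
E[V | stage 2] = (3+4+6+14)/4 = 27/4.
E[V | stage 3] = (5+7+10)/3 = 22/3.
By the law of total expectation,
E[V] = (1/3)·(31/5) + (1/3)·(27/4) + (1/3)·(22/3) = 1217/180.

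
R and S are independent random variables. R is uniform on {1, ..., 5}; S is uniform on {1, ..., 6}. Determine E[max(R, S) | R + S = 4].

Outcomes with R + S = 4: (1,3), (2,2), (3,1), each with probability 1/30.
E[max(R, S) | R + S = 4] = (3 + 2 + 3) / 3 = 8/3.

8/3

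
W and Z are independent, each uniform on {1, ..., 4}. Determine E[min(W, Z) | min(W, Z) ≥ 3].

13/4

P(min(W, Z) ≥ 3) = 1/4.
Summing min(W,Z)·P(x,y) over outcomes with min(W, Z) ≥ 3 gives 13/16.
E[min(W, Z) | min(W, Z) ≥ 3] = (13/16) / (1/4) = 13/4.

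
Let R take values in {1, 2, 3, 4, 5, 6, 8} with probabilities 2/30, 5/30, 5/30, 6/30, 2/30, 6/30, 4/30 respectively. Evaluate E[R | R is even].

P(R is even) = 7/10.
Σ over the event: 2·1/6 + 4·1/5 + 6·1/5 + 8·2/15 = 17/5.
E[R | R is even] = (17/5) / (7/10) = 34/7.

34/7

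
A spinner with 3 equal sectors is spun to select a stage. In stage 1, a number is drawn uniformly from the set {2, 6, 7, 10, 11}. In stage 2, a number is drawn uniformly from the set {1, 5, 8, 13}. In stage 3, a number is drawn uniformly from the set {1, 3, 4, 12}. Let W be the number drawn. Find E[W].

379/60

E[W | stage 1] = (2+6+7+10+11)/5 = 36/5.
E[W | stage 2] = (1+5+8+13)/4 = 27/4.
E[W | stage 3] = (1+3+4+12)/4 = 5.
By the law of total expectation,
E[W] = (1/3)·(36/5) + (1/3)·(27/4) + (1/3)·(5) = 379/60.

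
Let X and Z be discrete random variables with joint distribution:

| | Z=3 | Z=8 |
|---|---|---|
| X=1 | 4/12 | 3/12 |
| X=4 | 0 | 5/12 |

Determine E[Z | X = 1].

36/7

P(X = 1) = 7/12.
Σ Z·P over the event = 3·(4/12) + 8·(3/12) = 3.
E[Z | X = 1] = (3) / (7/12) = 36/7.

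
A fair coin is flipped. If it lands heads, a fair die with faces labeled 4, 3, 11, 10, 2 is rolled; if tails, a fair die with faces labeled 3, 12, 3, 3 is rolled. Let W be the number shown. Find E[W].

E[W | heads] = (4+3+11+10+2)/5 = 6.
E[W | tails] = (3+12+3+3)/4 = 21/4.
By the law of total expectation,
E[W] = (1/2)·(6) + (1/2)·(21/4) = 45/8.

45/8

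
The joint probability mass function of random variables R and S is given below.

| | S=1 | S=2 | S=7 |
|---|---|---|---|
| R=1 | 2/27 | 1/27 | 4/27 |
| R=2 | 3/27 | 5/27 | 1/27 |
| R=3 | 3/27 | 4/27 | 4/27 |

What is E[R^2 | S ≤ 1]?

41/8

P(S ≤ 1) = 8/27.
Σ R^2·P over the event = 1·(2/27) + 4·(3/27) + 9·(3/27) = 41/27.
E[R^2 | S ≤ 1] = (41/27) / (8/27) = 41/8.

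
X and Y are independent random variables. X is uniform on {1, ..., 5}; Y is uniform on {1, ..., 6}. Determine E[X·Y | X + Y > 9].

79/3

Outcomes with X + Y > 9: (4,6), (5,5), (5,6), each with probability 1/30.
E[X·Y | X + Y > 9] = (24 + 25 + 30) / 3 = 79/3.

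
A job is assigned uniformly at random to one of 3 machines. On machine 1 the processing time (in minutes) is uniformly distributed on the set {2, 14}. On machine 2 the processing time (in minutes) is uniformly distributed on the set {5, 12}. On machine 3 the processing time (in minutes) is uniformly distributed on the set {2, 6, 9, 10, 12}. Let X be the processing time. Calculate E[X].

81/10

E[X | machine 1] = (2+14)/2 = 8.
E[X | machine 2] = (5+12)/2 = 17/2.
E[X | machine 3] = (2+6+9+10+12)/5 = 39/5.
E[X] = (1/3)·(8) + (1/3)·(17/2) + (1/3)·(39/5) = 81/10.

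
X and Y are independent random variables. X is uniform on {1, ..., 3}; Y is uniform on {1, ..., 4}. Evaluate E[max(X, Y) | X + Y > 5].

11/3

Outcomes with X + Y > 5: (2,4), (3,3), (3,4), each with probability 1/12.
E[max(X, Y) | X + Y > 5] = (4 + 3 + 4) / 3 = 11/3.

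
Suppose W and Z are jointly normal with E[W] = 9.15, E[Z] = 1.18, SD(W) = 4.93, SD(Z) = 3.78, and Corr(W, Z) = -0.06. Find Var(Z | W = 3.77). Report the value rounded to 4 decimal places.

14.2370

For a bivariate normal, Var(Z | W=x) = σ_Z²(1 − ρ²).
Var(Z | W=3.77) = (3.78)²·(1 − (-0.06)²) = 14.2884·0.9964 = 14.2370.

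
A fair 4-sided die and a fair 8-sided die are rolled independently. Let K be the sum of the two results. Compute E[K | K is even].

P(K is even) = 1/2.
Σ over the event: 2·1/32 + 4·3/32 + 6·1/8 + 8·1/8 + 10·3/32 + 12·1/32 = 7/2.
E[K | K is even] = (7/2) / (1/2) = 7.

7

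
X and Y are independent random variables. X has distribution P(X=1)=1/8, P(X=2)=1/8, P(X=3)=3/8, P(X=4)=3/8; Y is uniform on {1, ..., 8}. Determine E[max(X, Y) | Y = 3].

27/8

P(Y = 3) = 1/8.
Summing max(X,Y)·P(x,y) over outcomes with Y = 3 gives 27/64.
E[max(X, Y) | Y = 3] = (27/64) / (1/8) = 27/8.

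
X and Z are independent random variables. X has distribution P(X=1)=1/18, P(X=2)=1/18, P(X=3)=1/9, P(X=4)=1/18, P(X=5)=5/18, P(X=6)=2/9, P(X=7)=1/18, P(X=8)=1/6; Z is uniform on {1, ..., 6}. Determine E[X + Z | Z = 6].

P(Z = 6) = 1/6.
Summing (X+Z)·P(x,y) over outcomes with Z = 6 gives 67/36.
E[X + Z | Z = 6] = (67/36) / (1/6) = 67/6.

67/6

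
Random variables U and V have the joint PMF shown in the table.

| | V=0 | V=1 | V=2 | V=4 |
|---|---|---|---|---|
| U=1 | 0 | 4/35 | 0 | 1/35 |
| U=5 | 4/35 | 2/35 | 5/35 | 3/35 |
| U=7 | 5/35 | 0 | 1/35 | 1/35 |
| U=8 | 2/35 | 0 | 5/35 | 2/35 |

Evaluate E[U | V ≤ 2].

P(V ≤ 2) = 4/5.
Σ U·P over the event = 1·(4/35) + 5·(4/35) + 5·(2/35) + 5·(5/35) + 7·(5/35) + 7·(1/35) + 8·(2/35) + 8·(5/35) = 157/35.
E[U | V ≤ 2] = (157/35) / (4/5) = 157/28.

157/28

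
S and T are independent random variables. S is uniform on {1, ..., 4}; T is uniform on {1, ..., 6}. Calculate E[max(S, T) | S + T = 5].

Outcomes with S + T = 5: (1,4), (2,3), (3,2), (4,1), each with probability 1/24.
E[max(S, T) | S + T = 5] = (4 + 3 + 3 + 4) / 4 = 7/2.

7/2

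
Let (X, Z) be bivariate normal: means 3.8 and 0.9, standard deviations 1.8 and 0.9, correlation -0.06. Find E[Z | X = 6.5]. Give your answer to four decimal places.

For a bivariate normal, E[Z | X=x] = μ_Z + ρ·(σ_Z/σ_X)·(x − μ_X).
E[Z | X=6.5] = 0.9 + (-0.06)·(0.9/1.8)·(6.5 − (3.8)) = 0.9 + (-0.03)·(2.7) = 0.8190.

0.8190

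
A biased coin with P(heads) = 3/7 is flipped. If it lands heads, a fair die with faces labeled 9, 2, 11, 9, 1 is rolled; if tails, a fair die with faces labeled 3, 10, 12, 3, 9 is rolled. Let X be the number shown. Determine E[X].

E[X | heads] = (9+2+11+9+1)/5 = 32/5.
E[X | tails] = (3+10+12+3+9)/5 = 37/5.
By the law of total expectation,
E[X] = (3/7)·(32/5) + (4/7)·(37/5) = 244/35.

244/35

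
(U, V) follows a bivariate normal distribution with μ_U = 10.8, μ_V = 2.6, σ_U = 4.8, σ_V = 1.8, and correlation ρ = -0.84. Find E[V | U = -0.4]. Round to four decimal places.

The regression of V on U has slope ρ·σ_V/σ_U and passes through (μ_U, μ_V).
E[V | U=-0.4] = 2.6 + (-0.84)·(1.8/4.8)·(-0.4 − (10.8)) = 2.6 + (-0.315)·(-11.2) = 6.1280.

6.1280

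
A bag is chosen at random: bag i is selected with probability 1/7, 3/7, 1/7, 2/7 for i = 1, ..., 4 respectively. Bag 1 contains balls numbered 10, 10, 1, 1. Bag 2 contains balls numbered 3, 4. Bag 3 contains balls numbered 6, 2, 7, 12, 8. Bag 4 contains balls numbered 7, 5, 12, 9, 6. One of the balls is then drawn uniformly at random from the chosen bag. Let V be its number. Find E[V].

E[V | bag 1] = (10+10+1+1)/4 = 11/2.
E[V | bag 2] = (3+4)/2 = 7/2.
E[V | bag 3] = (6+2+7+12+8)/5 = 7.
E[V | bag 4] = (7+5+12+9+6)/5 = 39/5.
By the law of total expectation,
E[V] = (1/7)·(11/2) + (3/7)·(7/2) + (1/7)·(7) + (2/7)·(39/5) = 193/35.

193/35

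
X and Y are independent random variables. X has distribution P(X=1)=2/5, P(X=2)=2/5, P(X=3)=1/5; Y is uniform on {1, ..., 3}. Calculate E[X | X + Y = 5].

7/3

P(X + Y = 5) = 1/5.
Summing X·P(x,y) over outcomes with X + Y = 5 gives 7/15.
E[X | X + Y = 5] = (7/15) / (1/5) = 7/3.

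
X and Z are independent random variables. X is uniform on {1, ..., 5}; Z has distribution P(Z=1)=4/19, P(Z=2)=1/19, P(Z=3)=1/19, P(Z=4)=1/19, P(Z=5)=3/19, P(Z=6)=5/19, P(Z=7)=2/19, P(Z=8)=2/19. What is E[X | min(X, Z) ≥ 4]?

P(min(X, Z) ≥ 4) = 26/95.
Summing X·P(x,y) over outcomes with min(X, Z) ≥ 4 gives 117/95.
E[X | min(X, Z) ≥ 4] = (117/95) / (26/95) = 9/2.

9/2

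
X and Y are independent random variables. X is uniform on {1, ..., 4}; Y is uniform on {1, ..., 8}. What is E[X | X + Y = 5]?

5/2

Outcomes with X + Y = 5: (1,4), (2,3), (3,2), (4,1), each with probability 1/32.
E[X | X + Y = 5] = (1 + 2 + 3 + 4) / 4 = 5/2.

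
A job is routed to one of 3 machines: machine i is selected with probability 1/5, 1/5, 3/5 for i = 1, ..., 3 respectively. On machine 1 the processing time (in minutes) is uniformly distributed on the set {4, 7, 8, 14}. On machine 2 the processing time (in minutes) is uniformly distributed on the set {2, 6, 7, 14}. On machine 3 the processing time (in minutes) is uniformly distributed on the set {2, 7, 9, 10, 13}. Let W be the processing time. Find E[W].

401/50

E[W | machine 1] = (4+7+8+14)/4 = 33/4.
E[W | machine 2] = (2+6+7+14)/4 = 29/4.
E[W | machine 3] = (2+7+9+10+13)/5 = 41/5.
By the law of total expectation,
E[W] = (1/5)·(33/4) + (1/5)·(29/4) + (3/5)·(41/5) = 401/50.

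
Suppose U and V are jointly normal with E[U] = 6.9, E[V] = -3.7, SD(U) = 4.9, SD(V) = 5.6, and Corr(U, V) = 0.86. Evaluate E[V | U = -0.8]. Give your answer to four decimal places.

For a bivariate normal, E[V | U=x] = μ_V + ρ·(σ_V/σ_U)·(x − μ_U).
E[V | U=-0.8] = -3.7 + (0.86)·(5.6/4.9)·(-0.8 − (6.9)) = -3.7 + (0.98286)·(-7.7) = -11.2680.

-11.2680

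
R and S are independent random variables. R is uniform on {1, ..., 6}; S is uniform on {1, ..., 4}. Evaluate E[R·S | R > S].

145/14

P(R > S) = 7/12.
Summing RS·P(x,y) over outcomes with R > S gives 145/24.
E[R·S | R > S] = (145/24) / (7/12) = 145/14.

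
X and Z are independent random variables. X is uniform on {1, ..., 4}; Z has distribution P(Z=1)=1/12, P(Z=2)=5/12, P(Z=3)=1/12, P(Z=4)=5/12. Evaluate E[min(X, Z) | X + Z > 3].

91/41

P(X + Z > 3) = 41/48.
Summing min(X,Z)·P(x,y) over outcomes with X + Z > 3 gives 91/48.
E[min(X, Z) | X + Z > 3] = (91/48) / (41/48) = 91/41.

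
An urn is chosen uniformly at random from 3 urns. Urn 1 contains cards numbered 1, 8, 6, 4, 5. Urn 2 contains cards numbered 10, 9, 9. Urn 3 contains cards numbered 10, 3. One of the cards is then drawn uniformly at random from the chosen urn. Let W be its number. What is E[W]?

E[W | urn 1] = (1+8+6+4+5)/5 = 24/5.
E[W | urn 2] = (10+9+9)/3 = 28/3.
E[W | urn 3] = (10+3)/2 = 13/2.
By the law of total expectation,
E[W] = (1/3)·(24/5) + (1/3)·(28/3) + (1/3)·(13/2) = 619/90.

619/90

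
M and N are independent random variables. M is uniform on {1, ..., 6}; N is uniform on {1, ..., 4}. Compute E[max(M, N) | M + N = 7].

Outcomes with M + N = 7: (3,4), (4,3), (5,2), (6,1), each with probability 1/24.
E[max(M, N) | M + N = 7] = (4 + 4 + 5 + 6) / 4 = 19/4.

19/4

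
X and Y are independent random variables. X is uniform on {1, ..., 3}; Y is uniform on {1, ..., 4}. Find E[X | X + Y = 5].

P(X + Y = 5) = 1/4.
Summing X·P(x,y) over outcomes with X + Y = 5 gives 1/2.
E[X | X + Y = 5] = (1/2) / (1/4) = 2.

2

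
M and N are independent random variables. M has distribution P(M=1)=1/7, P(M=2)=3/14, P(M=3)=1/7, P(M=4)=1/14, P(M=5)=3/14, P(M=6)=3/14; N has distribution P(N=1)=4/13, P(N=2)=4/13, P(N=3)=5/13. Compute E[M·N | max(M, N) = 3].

P(max(M, N) = 3) = 51/182.
Summing MN·P(x,y) over outcomes with max(M, N) = 3 gives 141/91.
E[M·N | max(M, N) = 3] = (141/91) / (51/182) = 94/17.

94/17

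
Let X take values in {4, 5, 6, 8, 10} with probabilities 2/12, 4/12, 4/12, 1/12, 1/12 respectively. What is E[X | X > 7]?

9

P(X > 7) = 1/6.
Σ over the event: 8·1/12 + 10·1/12 = 3/2.
E[X | X > 7] = (3/2) / (1/6) = 9.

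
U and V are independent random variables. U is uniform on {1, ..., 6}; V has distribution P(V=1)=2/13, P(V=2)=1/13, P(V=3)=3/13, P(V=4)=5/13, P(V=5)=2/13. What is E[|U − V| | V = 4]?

P(V = 4) = 5/13.
Summing |U−V|·P(x,y) over outcomes with V = 4 gives 15/26.
E[|U − V| | V = 4] = (15/26) / (5/13) = 3/2.

3/2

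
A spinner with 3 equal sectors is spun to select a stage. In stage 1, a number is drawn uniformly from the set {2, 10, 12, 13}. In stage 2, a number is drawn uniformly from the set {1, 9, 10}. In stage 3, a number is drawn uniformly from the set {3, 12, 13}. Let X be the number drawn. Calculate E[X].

E[X | stage 1] = (2+10+12+13)/4 = 37/4.
E[X | stage 2] = (1+9+10)/3 = 20/3.
E[X | stage 3] = (3+12+13)/3 = 28/3.
E[X] = (1/3)·(37/4) + (1/3)·(20/3) + (1/3)·(28/3) = 101/12.

101/12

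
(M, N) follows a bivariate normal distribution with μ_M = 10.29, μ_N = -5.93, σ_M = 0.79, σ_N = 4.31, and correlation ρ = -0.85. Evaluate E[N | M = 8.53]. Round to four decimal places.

2.2317

The regression of N on M has slope ρ·σ_N/σ_M and passes through (μ_M, μ_N).
E[N | M=8.53] = -5.93 + (-0.85)·(4.31/0.79)·(8.53 − (10.29)) = -5.93 + (-4.63734)·(-1.76) = 2.2317.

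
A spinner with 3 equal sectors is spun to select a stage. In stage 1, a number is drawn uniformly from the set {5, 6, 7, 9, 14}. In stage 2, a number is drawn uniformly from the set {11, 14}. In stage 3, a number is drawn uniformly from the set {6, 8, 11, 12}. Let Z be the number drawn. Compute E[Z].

599/60

E[Z | stage 1] = (5+6+7+9+14)/5 = 41/5.
E[Z | stage 2] = (11+14)/2 = 25/2.
E[Z | stage 3] = (6+8+11+12)/4 = 37/4.
By the law of total expectation,
E[Z] = (1/3)·(41/5) + (1/3)·(25/2) + (1/3)·(37/4) = 599/60.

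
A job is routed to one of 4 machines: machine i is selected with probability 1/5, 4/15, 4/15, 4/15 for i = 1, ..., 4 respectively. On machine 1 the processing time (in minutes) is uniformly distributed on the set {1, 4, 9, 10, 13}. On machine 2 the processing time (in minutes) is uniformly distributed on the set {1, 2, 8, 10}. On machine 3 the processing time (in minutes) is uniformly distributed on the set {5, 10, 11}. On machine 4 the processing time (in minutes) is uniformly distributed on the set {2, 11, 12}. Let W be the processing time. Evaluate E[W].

556/75

E[W | machine 1] = (1+4+9+10+13)/5 = 37/5.
E[W | machine 2] = (1+2+8+10)/4 = 21/4.
E[W | machine 3] = (5+10+11)/3 = 26/3.
E[W | machine 4] = (2+11+12)/3 = 25/3.
E[W] = (1/5)·(37/5) + (4/15)·(21/4) + (4/15)·(26/3) + (4/15)·(25/3) = 556/75.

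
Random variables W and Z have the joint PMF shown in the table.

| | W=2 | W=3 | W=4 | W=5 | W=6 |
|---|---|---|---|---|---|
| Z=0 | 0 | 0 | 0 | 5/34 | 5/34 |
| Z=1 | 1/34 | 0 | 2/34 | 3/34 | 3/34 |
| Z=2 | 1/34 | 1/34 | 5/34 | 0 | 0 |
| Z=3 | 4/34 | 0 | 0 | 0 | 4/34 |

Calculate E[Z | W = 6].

P(W = 6) = 6/17.
Σ Z·P over the event = 0·(5/34) + 1·(3/34) + 3·(4/34) = 15/34.
E[Z | W = 6] = (15/34) / (6/17) = 5/4.

5/4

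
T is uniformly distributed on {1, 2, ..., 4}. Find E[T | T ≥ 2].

Given T ≥ 2, T is equally likely to be any of {2, 3, 4}.
E[T | T ≥ 2] = (2 + 3 + 4) / 3 = 3.

3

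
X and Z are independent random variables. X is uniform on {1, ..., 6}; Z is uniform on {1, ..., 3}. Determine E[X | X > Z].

53/12

P(X > Z) = 2/3.
Summing X·P(x,y) over outcomes with X > Z gives 53/18.
E[X | X > Z] = (53/18) / (2/3) = 53/12.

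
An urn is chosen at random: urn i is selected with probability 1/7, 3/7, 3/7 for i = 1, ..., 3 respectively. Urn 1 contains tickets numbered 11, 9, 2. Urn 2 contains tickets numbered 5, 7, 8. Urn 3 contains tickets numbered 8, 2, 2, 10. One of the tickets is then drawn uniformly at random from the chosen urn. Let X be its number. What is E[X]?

263/42

E[X | urn 1] = (11+9+2)/3 = 22/3.
E[X | urn 2] = (5+7+8)/3 = 20/3.
E[X | urn 3] = (8+2+2+10)/4 = 11/2.
E[X] = (1/7)·(22/3) + (3/7)·(20/3) + (3/7)·(11/2) = 263/42.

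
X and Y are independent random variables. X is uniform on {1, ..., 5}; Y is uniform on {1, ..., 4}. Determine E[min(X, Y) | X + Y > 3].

37/17

P(X + Y > 3) = 17/20.
Summing min(X,Y)·P(x,y) over outcomes with X + Y > 3 gives 37/20.
E[min(X, Y) | X + Y > 3] = (37/20) / (17/20) = 37/17.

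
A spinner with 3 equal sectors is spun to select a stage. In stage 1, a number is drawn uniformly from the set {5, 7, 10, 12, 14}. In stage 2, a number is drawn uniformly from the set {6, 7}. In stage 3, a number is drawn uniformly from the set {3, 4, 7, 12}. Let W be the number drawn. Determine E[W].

E[W | stage 1] = (5+7+10+12+14)/5 = 48/5.
E[W | stage 2] = (6+7)/2 = 13/2.
E[W | stage 3] = (3+4+7+12)/4 = 13/2.
E[W] = (1/3)·(48/5) + (1/3)·(13/2) + (1/3)·(13/2) = 113/15.

113/15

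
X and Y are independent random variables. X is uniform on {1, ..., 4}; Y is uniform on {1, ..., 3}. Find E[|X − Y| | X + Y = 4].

4/3

Outcomes with X + Y = 4: (1,3), (2,2), (3,1), each with probability 1/12.
E[|X − Y| | X + Y = 4] = (2 + 0 + 2) / 3 = 4/3.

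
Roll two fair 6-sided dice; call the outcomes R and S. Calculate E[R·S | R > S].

P(R > S) = 5/12.
Summing RS·P(x,y) over outcomes with R > S gives 175/36.
E[R·S | R > S] = (175/36) / (5/12) = 35/3.

35/3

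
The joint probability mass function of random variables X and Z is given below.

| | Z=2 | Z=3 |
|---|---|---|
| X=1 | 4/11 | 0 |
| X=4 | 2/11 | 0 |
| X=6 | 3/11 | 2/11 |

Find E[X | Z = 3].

P(Z = 3) = 2/11.
Σ X·P over the event = 6·(2/11) = 12/11.
E[X | Z = 3] = (12/11) / (2/11) = 6.

6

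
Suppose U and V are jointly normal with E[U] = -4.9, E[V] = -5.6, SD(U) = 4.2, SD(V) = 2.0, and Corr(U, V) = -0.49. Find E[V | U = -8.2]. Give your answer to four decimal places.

The regression of V on U has slope ρ·σ_V/σ_U and passes through (μ_U, μ_V).
E[V | U=-8.2] = -5.6 + (-0.49)·(2.0/4.2)·(-8.2 − (-4.9)) = -5.6 + (-0.23333)·(-3.3) = -4.8300.

-4.8300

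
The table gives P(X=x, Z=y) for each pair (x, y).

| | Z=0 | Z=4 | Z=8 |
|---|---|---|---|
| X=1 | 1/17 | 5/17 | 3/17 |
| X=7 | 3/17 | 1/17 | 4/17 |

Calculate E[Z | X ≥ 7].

9/2

P(X ≥ 7) = 8/17.
Summing Z·P(X=x,Z=y) over the conditioning event gives 36/17.
E[Z | X ≥ 7] = (36/17) / (8/17) = 9/2.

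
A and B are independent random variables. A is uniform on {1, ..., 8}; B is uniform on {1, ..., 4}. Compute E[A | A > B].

62/11

P(A > B) = 11/16.
Summing A·P(x,y) over outcomes with A > B gives 31/8.
E[A | A > B] = (31/8) / (11/16) = 62/11.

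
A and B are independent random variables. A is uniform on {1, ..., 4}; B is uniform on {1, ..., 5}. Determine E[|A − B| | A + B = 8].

1

Outcomes with A + B = 8: (3,5), (4,4), each with probability 1/20.
E[|A − B| | A + B = 8] = (2 + 0) / 2 = 1.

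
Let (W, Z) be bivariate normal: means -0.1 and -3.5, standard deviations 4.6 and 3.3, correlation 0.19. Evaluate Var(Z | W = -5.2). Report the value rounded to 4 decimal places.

The conditional variance in a bivariate normal is σ_Z²(1 − ρ²), independent of x.
Var(Z | W=-5.2) = (3.3)²·(1 − (0.19)²) = 10.89·0.9639 = 10.4969.

10.4969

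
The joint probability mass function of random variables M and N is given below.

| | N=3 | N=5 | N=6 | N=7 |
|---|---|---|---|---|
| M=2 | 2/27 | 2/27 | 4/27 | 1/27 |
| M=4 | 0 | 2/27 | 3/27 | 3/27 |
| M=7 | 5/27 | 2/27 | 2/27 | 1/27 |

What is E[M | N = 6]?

34/9

P(N = 6) = 1/3.
Summing M·P(M=x,N=y) over the conditioning event gives 34/27.
E[M | N = 6] = (34/27) / (1/3) = 34/9.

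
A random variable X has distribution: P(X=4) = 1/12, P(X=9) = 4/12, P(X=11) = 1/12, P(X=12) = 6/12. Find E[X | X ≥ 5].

119/11

P(X ≥ 5) = 11/12.
Σ over the event: 9·1/3 + 11·1/12 + 12·1/2 = 119/12.
E[X | X ≥ 5] = (119/12) / (11/12) = 119/11.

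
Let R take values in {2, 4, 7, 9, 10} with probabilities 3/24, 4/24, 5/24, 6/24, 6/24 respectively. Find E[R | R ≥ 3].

55/7

P(R ≥ 3) = 7/8.
Σ over the event: 4·1/6 + 7·5/24 + 9·1/4 + 10·1/4 = 55/8.
E[R | R ≥ 3] = (55/8) / (7/8) = 55/7.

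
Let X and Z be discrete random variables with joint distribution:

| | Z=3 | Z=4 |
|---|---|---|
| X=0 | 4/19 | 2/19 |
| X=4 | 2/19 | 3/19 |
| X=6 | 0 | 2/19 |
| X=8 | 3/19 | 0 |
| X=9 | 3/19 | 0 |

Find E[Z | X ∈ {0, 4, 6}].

46/13

P(X ∈ {0, 4, 6}) = 13/19.
Summing Z·P(X=x,Z=y) over the conditioning event gives 46/19.
E[Z | X ∈ {0, 4, 6}] = (46/19) / (13/19) = 46/13.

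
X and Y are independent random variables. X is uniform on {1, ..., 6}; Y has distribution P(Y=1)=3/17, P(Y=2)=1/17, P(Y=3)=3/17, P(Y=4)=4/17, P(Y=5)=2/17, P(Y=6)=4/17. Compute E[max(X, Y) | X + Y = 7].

P(X + Y = 7) = 1/6.
Summing max(X,Y)·P(x,y) over outcomes with X + Y = 7 gives 5/6.
E[max(X, Y) | X + Y = 7] = (5/6) / (1/6) = 5.

5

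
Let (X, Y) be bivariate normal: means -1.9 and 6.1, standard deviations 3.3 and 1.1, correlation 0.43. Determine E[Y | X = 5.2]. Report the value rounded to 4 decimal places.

For a bivariate normal, E[Y | X=x] = μ_Y + ρ·(σ_Y/σ_X)·(x − μ_X).
E[Y | X=5.2] = 6.1 + (0.43)·(1.1/3.3)·(5.2 − (-1.9)) = 6.1 + (0.143333)·(7.1) = 7.1177.

7.1177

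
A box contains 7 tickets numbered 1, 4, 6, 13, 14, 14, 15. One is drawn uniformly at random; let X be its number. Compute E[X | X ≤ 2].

P(X ≤ 2) = 1/7.
Σ over the event: 1·1/7 = 1/7.
E[X | X ≤ 2] = (1/7) / (1/7) = 1.

1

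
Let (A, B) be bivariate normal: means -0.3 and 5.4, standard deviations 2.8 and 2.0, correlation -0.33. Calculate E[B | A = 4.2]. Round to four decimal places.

For a bivariate normal, E[B | A=x] = μ_B + ρ·(σ_B/σ_A)·(x − μ_A).
E[B | A=4.2] = 5.4 + (-0.33)·(2.0/2.8)·(4.2 − (-0.3)) = 5.4 + (-0.23571)·(4.5) = 4.3393.

4.3393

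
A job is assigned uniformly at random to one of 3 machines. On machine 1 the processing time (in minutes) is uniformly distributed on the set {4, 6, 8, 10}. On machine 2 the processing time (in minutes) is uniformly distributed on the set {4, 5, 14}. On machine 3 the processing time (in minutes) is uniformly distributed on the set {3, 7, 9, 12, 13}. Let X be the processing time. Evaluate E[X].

352/45

E[X | machine 1] = (4+6+8+10)/4 = 7.
E[X | machine 2] = (4+5+14)/3 = 23/3.
E[X | machine 3] = (3+7+9+12+13)/5 = 44/5.
E[X] = (1/3)·(7) + (1/3)·(23/3) + (1/3)·(44/5) = 352/45.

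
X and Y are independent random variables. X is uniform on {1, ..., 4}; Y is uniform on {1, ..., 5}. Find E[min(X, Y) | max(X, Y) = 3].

Outcomes with max(X, Y) = 3: (1,3), (2,3), (3,1), (3,2), (3,3), each with probability 1/20.
E[min(X, Y) | max(X, Y) = 3] = (1 + 2 + 1 + 2 + 3) / 5 = 9/5.

9/5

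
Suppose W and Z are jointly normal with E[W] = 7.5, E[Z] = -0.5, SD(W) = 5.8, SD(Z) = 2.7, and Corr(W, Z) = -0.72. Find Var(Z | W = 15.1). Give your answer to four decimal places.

3.5109

The conditional variance in a bivariate normal is σ_Z²(1 − ρ²), independent of x.
Var(Z | W=15.1) = (2.7)²·(1 − (-0.72)²) = 7.29·0.4816 = 3.5109.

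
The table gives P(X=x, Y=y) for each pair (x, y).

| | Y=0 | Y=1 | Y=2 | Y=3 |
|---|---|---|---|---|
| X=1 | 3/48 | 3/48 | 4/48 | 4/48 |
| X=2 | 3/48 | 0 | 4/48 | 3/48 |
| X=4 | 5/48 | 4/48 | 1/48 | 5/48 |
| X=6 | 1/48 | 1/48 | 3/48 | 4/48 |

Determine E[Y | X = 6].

19/9

P(X = 6) = 3/16.
Σ Y·P over the event = 0·(1/48) + 1·(1/48) + 2·(3/48) + 3·(4/48) = 19/48.
E[Y | X = 6] = (19/48) / (3/16) = 19/9.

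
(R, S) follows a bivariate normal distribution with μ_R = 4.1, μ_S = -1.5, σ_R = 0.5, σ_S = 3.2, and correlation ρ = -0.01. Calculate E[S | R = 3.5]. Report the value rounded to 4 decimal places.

E[S | R=x] = μ_S + ρ(σ_S/σ_R)(x − μ_R) for jointly normal variables.
E[S | R=3.5] = -1.5 + (-0.01)·(3.2/0.5)·(3.5 − (4.1)) = -1.5 + (-0.064)·(-0.6) = -1.4616.

-1.4616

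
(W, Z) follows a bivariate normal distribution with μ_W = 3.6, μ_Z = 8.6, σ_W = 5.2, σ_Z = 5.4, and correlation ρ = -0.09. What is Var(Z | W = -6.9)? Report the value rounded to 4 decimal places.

For a bivariate normal, Var(Z | W=x) = σ_Z²(1 − ρ²).
Var(Z | W=-6.9) = (5.4)²·(1 − (-0.09)²) = 29.16·0.9919 = 28.9238.

28.9238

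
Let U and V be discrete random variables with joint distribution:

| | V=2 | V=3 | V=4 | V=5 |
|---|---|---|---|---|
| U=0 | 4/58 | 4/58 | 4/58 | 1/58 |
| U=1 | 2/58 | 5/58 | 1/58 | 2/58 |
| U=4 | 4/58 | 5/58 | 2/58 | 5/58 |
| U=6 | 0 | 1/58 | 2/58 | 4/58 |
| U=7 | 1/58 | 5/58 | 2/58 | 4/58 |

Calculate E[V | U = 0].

41/13

P(U = 0) = 13/58.
Σ V·P over the event = 2·(4/58) + 3·(4/58) + 4·(4/58) + 5·(1/58) = 41/58.
E[V | U = 0] = (41/58) / (13/58) = 41/13.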